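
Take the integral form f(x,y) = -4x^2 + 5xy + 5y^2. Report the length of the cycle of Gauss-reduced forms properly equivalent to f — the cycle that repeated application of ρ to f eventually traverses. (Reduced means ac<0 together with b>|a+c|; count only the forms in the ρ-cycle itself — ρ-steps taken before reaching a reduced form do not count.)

D = 105, ⌊√D⌋ = 10
river: ρ → (5,5,-4)
river: ρ → (-4,3,6)
river: ρ → (6,9,-1)
river: ρ → (-1,9,6)
river: ρ → (6,3,-4)
river: ρ → (-4,5,5)
ρ-cycle length = 6 (tail of 0 descent steps not counted)

6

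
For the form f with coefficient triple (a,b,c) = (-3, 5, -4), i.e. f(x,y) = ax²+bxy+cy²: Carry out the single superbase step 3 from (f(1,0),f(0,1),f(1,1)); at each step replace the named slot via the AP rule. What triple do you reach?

start (-3,-4,-2) = (f(1,0),f(0,1),f(1,1))
replace slot 3: 2·((-3)+(-4)) − (-2) = -12 → (-3,-4,-12)

-3,-4,-12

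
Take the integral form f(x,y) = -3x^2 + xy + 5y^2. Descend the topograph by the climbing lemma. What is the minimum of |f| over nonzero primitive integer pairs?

descent: ρ → (5,-1,-3)
descent: ρ → (-3,7,1)  [lands on river]
river: ρ → (1,7,-3)
river: ρ → (-3,5,3)
river: ρ → (3,7,-1)
river: ρ → (-1,7,3)
river: ρ → (3,5,-3)
closes: descent 2, river 6
min |a| on river = 1

1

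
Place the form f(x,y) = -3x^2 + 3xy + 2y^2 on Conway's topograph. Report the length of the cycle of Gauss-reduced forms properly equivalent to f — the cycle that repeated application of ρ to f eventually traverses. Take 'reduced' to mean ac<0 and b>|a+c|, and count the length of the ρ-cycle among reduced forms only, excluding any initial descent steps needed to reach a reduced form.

D = 33, ⌊√D⌋ = 5
river: ρ → (2,5,-1)
river: ρ → (-1,5,2)
river: ρ → (2,3,-3)
river: ρ → (-3,3,2)
ρ-cycle length = 4 (tail of 0 descent steps not counted)

4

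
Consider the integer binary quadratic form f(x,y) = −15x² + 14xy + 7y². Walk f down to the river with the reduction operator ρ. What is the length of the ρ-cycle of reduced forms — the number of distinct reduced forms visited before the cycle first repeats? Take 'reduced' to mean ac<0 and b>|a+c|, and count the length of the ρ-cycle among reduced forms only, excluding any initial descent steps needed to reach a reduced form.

D = 616, ⌊√D⌋ = 24
river: ρ → (7,14,-15)
river: ρ → (-15,16,6)
river: ρ → (6,20,-9)
river: ρ → (-9,16,10)
river: ρ → (10,24,-1)
river: ρ → (-1,24,10)
river: ρ → (10,16,-9)
river: ρ → (-9,20,6)
river: ρ → (6,16,-15)
river: ρ → (-15,14,7)
ρ-cycle length = 10 (tail of 0 descent steps not counted)

10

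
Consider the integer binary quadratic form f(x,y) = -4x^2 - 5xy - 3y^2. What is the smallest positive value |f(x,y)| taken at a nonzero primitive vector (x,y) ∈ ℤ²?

translate: b→-3 (≡5 mod 8), so (4,5,3)→(4,-3,2)
flip: (4,-3,2)→(2,3,4)
translate: b→-1 (≡3 mod 4), so (2,3,4)→(2,-1,3)
reduced (well bottom): (2,-1,3) with a≤c, −a<b≤a
well minimum |f| = |-2| = 2 (negative-definite)

2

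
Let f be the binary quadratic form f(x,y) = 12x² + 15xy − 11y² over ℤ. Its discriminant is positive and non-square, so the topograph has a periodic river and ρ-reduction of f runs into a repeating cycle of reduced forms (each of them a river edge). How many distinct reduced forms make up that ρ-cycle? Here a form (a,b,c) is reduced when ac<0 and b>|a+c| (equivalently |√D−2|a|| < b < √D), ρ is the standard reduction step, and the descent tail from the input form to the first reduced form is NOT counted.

D = 753, ⌊√D⌋ = 27
river: ρ → (-11,7,16)
river: ρ → (16,25,-2)
river: ρ → (-2,27,3)
river: ρ → (3,27,-2)
river: ρ → (-2,25,16)
river: ρ → (16,7,-11)
river: ρ → (-11,15,12)
river: ρ → (12,9,-14)
river: ρ → (-14,19,7)
river: ρ → (7,23,-8)
river: ρ → (-8,25,4)
river: ρ → (4,23,-14)
river: ρ → (-14,5,13)
river: ρ → (13,21,-6)
river: ρ → (-6,27,1)
river: ρ → (1,27,-6)
river: ρ → (-6,21,13)
river: ρ → (13,5,-14)
river: ρ → (-14,23,4)
river: ρ → (4,25,-8)
river: ρ → (-8,23,7)
river: ρ → (7,19,-14)
river: ρ → (-14,9,12)
river: ρ → (12,15,-11)
ρ-cycle length = 24 (tail of 0 descent steps not counted)

24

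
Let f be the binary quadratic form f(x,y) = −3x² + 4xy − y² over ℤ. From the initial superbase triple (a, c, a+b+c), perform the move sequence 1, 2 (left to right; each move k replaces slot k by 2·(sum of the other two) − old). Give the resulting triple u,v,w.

start (-3,-1,0) = (f(1,0),f(0,1),f(1,1))
replace slot 1: 2·((-1)+0) − (-3) = 1 → (1,-1,0)
replace slot 2: 2·(1+0) − (-1) = 3 → (1,3,0)

1,3,0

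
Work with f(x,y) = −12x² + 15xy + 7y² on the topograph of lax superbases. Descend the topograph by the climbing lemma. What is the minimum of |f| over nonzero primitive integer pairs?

river: ρ → (7,13,-14)
river: ρ → (-14,15,6)
river: ρ → (6,21,-5)
river: ρ → (-5,19,10)
river: ρ → (10,21,-3)
river: ρ → (-3,21,10)
river: ρ → (10,19,-5)
river: ρ → (-5,21,6)
river: ρ → (6,15,-14)
river: ρ → (-14,13,7)
river: ρ → (7,15,-12)
river: ρ → (-12,9,10)
river: ρ → (10,11,-11)
river: ρ → (-11,11,10)
river: ρ → (10,9,-12)
river: ρ → (-12,15,7)
closes: descent 0, river 16
min |a| on river = 3

3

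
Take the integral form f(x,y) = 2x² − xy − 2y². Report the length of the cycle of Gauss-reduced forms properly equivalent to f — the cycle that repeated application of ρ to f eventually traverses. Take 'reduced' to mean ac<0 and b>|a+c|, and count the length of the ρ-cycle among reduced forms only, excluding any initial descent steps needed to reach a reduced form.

D = 17, ⌊√D⌋ = 4
descent: ρ → (-2,1,2)  [lands on river]
river: ρ → (2,3,-1)
river: ρ → (-1,3,2)
river: ρ → (2,1,-2)
river: ρ → (-2,3,1)
river: ρ → (1,3,-2)
ρ-cycle length = 6 (tail of 1 descent step not counted)

6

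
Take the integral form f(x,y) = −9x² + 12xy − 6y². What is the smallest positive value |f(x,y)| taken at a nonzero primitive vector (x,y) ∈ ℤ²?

translate: b→6 (≡-12 mod 18), so (9,-12,6)→(9,6,3)
flip: (9,6,3)→(3,-6,9)
translate: b→0 (≡-6 mod 6), so (3,-6,9)→(3,0,6)
reduced (well bottom): (3,0,6) with a≤c, −a<b≤a
well minimum |f| = |-3| = 3 (negative-definite)

3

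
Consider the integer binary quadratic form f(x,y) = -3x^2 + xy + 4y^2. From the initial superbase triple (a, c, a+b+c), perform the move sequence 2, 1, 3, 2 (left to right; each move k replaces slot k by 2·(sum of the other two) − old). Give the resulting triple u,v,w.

start (-3,4,2) = (f(1,0),f(0,1),f(1,1))
replace slot 2: 2·((-3)+2) − 4 = -6 → (-3,-6,2)
replace slot 1: 2·((-6)+2) − (-3) = -5 → (-5,-6,2)
replace slot 3: 2·((-5)+(-6)) − 2 = -24 → (-5,-6,-24)
replace slot 2: 2·((-5)+(-24)) − (-6) = -52 → (-5,-52,-24)

-5,-52,-24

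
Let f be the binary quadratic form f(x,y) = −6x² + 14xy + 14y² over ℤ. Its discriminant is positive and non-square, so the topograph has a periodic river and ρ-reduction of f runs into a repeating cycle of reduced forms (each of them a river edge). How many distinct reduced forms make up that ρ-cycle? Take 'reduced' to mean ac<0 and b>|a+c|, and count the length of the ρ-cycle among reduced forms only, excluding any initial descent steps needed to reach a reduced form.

D = 532, ⌊√D⌋ = 23
river: ρ → (14,14,-6)
river: ρ → (-6,22,2)
river: ρ → (2,22,-6)
river: ρ → (-6,14,14)
ρ-cycle length = 4 (tail of 0 descent steps not counted)

4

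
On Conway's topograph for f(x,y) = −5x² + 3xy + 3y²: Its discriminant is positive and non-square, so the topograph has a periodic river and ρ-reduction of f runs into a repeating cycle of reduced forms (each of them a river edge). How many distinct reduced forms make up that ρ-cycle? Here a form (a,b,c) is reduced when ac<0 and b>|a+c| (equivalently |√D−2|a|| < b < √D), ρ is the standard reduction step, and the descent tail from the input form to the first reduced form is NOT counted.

D = 69, ⌊√D⌋ = 8
river: ρ → (3,3,-5)
river: ρ → (-5,7,1)
river: ρ → (1,7,-5)
river: ρ → (-5,3,3)
ρ-cycle length = 4 (tail of 0 descent steps not counted)

4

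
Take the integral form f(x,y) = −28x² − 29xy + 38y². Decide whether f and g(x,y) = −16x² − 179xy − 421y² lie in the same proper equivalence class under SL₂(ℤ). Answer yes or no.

D₁ = 5097, D₂ = 5097
river cycle of f (length 70): (38, 29, -28), (-28, 27, 39), (39, 51, -16), (-16, 45, 48), (48, 51, -13), (-13, 53, 44), (44, 35, -22), (-22, 53, 26), (26, 51, -24), (-24, 45, 32), … (60 more)
river cycle of g (length 70): (-16, 45, 48), (48, 51, -13), (-13, 53, 44), (44, 35, -22), (-22, 53, 26), (26, 51, -24), (-24, 45, 32), (32, 19, -37), (-37, 55, 14), (14, 57, -33), … (60 more)
cycles coincide ⇒ equivalent

yes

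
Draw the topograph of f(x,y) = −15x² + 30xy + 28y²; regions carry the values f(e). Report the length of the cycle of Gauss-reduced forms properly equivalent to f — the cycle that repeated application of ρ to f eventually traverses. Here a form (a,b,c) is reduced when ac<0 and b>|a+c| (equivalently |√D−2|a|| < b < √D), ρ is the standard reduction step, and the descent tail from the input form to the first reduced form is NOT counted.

D = 2580, ⌊√D⌋ = 50
river: ρ → (28,26,-17)
river: ρ → (-17,42,12)
river: ρ → (12,30,-35)
river: ρ → (-35,40,7)
river: ρ → (7,44,-23)
river: ρ → (-23,48,3)
river: ρ → (3,48,-23)
river: ρ → (-23,44,7)
river: ρ → (7,40,-35)
river: ρ → (-35,30,12)
river: ρ → (12,42,-17)
river: ρ → (-17,26,28)
river: ρ → (28,30,-15)
river: ρ → (-15,30,28)
ρ-cycle length = 14 (tail of 0 descent steps not counted)

14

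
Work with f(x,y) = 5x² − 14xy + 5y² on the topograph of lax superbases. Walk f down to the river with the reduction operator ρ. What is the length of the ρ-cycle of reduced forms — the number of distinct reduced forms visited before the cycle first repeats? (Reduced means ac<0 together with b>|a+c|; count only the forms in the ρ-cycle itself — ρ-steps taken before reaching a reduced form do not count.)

D = 96, ⌊√D⌋ = 9
descent: ρ → (5,4,-4)  [lands on river]
river: ρ → (-4,4,5)
river: ρ → (5,6,-3)
river: ρ → (-3,6,5)
ρ-cycle length = 4 (tail of 1 descent step not counted)

4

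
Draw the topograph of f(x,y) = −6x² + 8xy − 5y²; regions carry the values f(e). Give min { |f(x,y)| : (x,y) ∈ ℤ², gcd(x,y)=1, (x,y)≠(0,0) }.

translate: b→4 (≡-8 mod 12), so (6,-8,5)→(6,4,3)
flip: (6,4,3)→(3,-4,6)
translate: b→2 (≡-4 mod 6), so (3,-4,6)→(3,2,5)
reduced (well bottom): (3,2,5) with a≤c, −a<b≤a
well minimum |f| = |-3| = 3 (negative-definite)

3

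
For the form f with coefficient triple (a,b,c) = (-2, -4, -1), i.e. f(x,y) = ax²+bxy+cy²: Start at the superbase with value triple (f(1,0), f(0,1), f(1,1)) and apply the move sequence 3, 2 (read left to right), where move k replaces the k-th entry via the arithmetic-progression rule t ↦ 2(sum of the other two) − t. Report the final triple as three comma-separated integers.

start (-2,-1,-7) = (f(1,0),f(0,1),f(1,1))
replace slot 3: 2·((-2)+(-1)) − (-7) = 1 → (-2,-1,1)
replace slot 2: 2·((-2)+1) − (-1) = -1 → (-2,-1,1)

-2,-1,1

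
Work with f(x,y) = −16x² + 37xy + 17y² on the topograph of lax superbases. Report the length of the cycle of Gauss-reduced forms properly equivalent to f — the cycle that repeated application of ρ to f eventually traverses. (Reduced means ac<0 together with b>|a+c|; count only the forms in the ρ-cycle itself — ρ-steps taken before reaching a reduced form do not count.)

D = 2457, ⌊√D⌋ = 49
river: ρ → (17,31,-22)
river: ρ → (-22,13,26)
river: ρ → (26,39,-9)
river: ρ → (-9,33,38)
river: ρ → (38,43,-4)
river: ρ → (-4,45,27)
river: ρ → (27,9,-22)
river: ρ → (-22,35,14)
river: ρ → (14,49,-1)
river: ρ → (-1,49,14)
river: ρ → (14,35,-22)
river: ρ → (-22,9,27)
river: ρ → (27,45,-4)
river: ρ → (-4,43,38)
river: ρ → (38,33,-9)
river: ρ → (-9,39,26)
river: ρ → (26,13,-22)
river: ρ → (-22,31,17)
river: ρ → (17,37,-16)
river: ρ → (-16,27,27)
river: ρ → (27,27,-16)
river: ρ → (-16,37,17)
ρ-cycle length = 22 (tail of 0 descent steps not counted)

22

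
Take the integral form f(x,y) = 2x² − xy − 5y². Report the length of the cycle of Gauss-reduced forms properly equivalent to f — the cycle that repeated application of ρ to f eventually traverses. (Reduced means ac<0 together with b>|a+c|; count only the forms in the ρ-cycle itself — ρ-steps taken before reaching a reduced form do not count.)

D = 41, ⌊√D⌋ = 6
descent: ρ → (-5,1,2)
descent: ρ → (2,3,-4)  [lands on river]
river: ρ → (-4,5,1)
river: ρ → (1,5,-4)
river: ρ → (-4,3,2)
river: ρ → (2,5,-2)
river: ρ → (-2,3,4)
river: ρ → (4,5,-1)
river: ρ → (-1,5,4)
river: ρ → (4,3,-2)
river: ρ → (-2,5,2)
ρ-cycle length = 10 (tail of 2 descent steps not counted)

10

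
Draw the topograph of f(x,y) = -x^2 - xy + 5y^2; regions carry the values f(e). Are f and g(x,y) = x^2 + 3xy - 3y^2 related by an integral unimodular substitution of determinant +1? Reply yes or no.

D₁ = 21, D₂ = 21
river cycle of f (length 2): (-1, 3, 3), (3, 3, -1)
river cycle of g (length 2): (-3, 3, 1), (1, 3, -3)
cycles differ ⇒ inequivalent

no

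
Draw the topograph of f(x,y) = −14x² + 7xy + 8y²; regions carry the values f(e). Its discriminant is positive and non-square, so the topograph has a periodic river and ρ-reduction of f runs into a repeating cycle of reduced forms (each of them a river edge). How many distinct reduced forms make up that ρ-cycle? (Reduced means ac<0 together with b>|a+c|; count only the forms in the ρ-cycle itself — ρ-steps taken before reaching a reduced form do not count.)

D = 497, ⌊√D⌋ = 22
river: ρ → (8,9,-13)
river: ρ → (-13,17,4)
river: ρ → (4,15,-17)
river: ρ → (-17,19,2)
river: ρ → (2,21,-7)
river: ρ → (-7,21,2)
river: ρ → (2,19,-17)
river: ρ → (-17,15,4)
river: ρ → (4,17,-13)
river: ρ → (-13,9,8)
river: ρ → (8,7,-14)
river: ρ → (-14,21,1)
river: ρ → (1,21,-14)
river: ρ → (-14,7,8)
ρ-cycle length = 14 (tail of 0 descent steps not counted)

14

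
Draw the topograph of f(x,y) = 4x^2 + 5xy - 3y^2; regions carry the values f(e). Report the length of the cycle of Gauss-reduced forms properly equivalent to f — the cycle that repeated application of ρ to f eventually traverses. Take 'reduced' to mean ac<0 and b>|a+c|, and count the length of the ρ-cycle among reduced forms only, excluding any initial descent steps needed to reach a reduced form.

D = 73, ⌊√D⌋ = 8
river: ρ → (-3,7,2)
river: ρ → (2,5,-6)
river: ρ → (-6,7,1)
river: ρ → (1,7,-6)
river: ρ → (-6,5,2)
river: ρ → (2,7,-3)
river: ρ → (-3,5,4)
river: ρ → (4,3,-4)
river: ρ → (-4,5,3)
river: ρ → (3,7,-2)
river: ρ → (-2,5,6)
river: ρ → (6,7,-1)
river: ρ → (-1,7,6)
river: ρ → (6,5,-2)
river: ρ → (-2,7,3)
river: ρ → (3,5,-4)
river: ρ → (-4,3,4)
river: ρ → (4,5,-3)
ρ-cycle length = 18 (tail of 0 descent steps not counted)

18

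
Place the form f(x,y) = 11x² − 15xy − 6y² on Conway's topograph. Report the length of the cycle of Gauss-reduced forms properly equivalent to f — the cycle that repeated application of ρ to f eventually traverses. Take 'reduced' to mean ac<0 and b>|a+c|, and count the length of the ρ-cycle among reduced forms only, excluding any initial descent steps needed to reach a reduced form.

D = 489, ⌊√D⌋ = 22
descent: ρ → (-6,15,11)  [lands on river]
river: ρ → (11,7,-10)
river: ρ → (-10,13,8)
river: ρ → (8,19,-4)
river: ρ → (-4,21,3)
river: ρ → (3,21,-4)
river: ρ → (-4,19,8)
river: ρ → (8,13,-10)
river: ρ → (-10,7,11)
river: ρ → (11,15,-6)
river: ρ → (-6,21,2)
river: ρ → (2,19,-16)
river: ρ → (-16,13,5)
river: ρ → (5,17,-10)
river: ρ → (-10,3,12)
river: ρ → (12,21,-1)
river: ρ → (-1,21,12)
river: ρ → (12,3,-10)
river: ρ → (-10,17,5)
river: ρ → (5,13,-16)
river: ρ → (-16,19,2)
river: ρ → (2,21,-6)
ρ-cycle length = 22 (tail of 1 descent step not counted)

22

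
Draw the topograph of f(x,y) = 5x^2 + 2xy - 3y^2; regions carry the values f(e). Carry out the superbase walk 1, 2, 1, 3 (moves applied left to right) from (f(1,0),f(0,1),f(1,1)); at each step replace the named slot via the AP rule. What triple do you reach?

start (5,-3,4) = (f(1,0),f(0,1),f(1,1))
replace slot 1: 2·((-3)+4) − 5 = -3 → (-3,-3,4)
replace slot 2: 2·((-3)+4) − (-3) = 5 → (-3,5,4)
replace slot 1: 2·(5+4) − (-3) = 21 → (21,5,4)
replace slot 3: 2·(21+5) − 4 = 48 → (21,5,48)

21,5,48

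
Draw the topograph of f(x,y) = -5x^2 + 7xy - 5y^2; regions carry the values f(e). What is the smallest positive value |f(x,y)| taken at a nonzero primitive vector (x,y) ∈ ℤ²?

translate: b→3 (≡-7 mod 10), so (5,-7,5)→(5,3,3)
flip: (5,3,3)→(3,-3,5)
translate: b→3 (≡-3 mod 6), so (3,-3,5)→(3,3,5)
reduced (well bottom): (3,3,5) with a≤c, −a<b≤a
well minimum |f| = |-3| = 3 (negative-definite)

3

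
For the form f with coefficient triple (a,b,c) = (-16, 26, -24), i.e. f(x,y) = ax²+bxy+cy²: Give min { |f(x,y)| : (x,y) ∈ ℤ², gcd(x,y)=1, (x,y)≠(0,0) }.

translate: b→6 (≡-26 mod 32), so (16,-26,24)→(16,6,14)
flip: (16,6,14)→(14,-6,16)
reduced (well bottom): (14,-6,16) with a≤c, −a<b≤a
well minimum |f| = |-14| = 14 (negative-definite)

14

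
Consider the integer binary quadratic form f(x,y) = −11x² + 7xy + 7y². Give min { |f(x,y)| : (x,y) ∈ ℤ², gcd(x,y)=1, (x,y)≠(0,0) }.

river: ρ → (7,7,-11)
river: ρ → (-11,15,3)
river: ρ → (3,15,-11)
river: ρ → (-11,7,7)
closes: descent 0, river 4
min |a| on river = 3

3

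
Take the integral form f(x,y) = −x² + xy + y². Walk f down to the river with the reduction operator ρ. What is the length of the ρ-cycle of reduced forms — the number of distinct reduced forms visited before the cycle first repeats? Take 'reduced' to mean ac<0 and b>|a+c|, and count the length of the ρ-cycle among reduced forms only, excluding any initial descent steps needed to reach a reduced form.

D = 5, ⌊√D⌋ = 2
river: ρ → (1,1,-1)
river: ρ → (-1,1,1)
ρ-cycle length = 2 (tail of 0 descent steps not counted)

2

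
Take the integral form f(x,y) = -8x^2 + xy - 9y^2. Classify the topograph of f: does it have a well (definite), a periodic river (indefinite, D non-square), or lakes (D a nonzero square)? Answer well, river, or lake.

D = b²−4ac = 1² − 4·(-8)·(-9) = -287
D < 0 ⇒ definite ⇒ every region one sign ⇒ single well

well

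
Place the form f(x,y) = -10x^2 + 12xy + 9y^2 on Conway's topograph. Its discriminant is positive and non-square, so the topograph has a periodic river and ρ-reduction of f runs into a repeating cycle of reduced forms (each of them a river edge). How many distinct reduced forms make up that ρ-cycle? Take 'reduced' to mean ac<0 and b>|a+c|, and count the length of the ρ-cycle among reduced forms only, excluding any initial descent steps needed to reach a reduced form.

D = 504, ⌊√D⌋ = 22
river: ρ → (9,6,-13)
river: ρ → (-13,20,2)
river: ρ → (2,20,-13)
river: ρ → (-13,6,9)
river: ρ → (9,12,-10)
river: ρ → (-10,8,11)
river: ρ → (11,14,-7)
river: ρ → (-7,14,11)
river: ρ → (11,8,-10)
river: ρ → (-10,12,9)
ρ-cycle length = 10 (tail of 0 descent steps not counted)

10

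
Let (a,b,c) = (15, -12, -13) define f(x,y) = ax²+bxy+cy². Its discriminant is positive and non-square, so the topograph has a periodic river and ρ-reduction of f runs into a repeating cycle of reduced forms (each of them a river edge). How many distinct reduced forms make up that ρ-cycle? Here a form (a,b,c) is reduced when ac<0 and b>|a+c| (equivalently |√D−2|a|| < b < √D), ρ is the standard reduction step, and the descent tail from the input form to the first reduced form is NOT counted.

D = 924, ⌊√D⌋ = 30
descent: ρ → (-13,12,15)  [lands on river]
river: ρ → (15,18,-10)
river: ρ → (-10,22,11)
river: ρ → (11,22,-10)
river: ρ → (-10,18,15)
river: ρ → (15,12,-13)
river: ρ → (-13,14,14)
river: ρ → (14,14,-13)
ρ-cycle length = 8 (tail of 1 descent step not counted)

8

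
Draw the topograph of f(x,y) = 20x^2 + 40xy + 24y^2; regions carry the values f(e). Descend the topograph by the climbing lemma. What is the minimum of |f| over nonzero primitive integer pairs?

translate: b→0 (≡40 mod 40), so (20,40,24)→(20,0,4)
flip: (20,0,4)→(4,0,20)
reduced (well bottom): (4,0,20) with a≤c, −a<b≤a
well minimum = a = 4

4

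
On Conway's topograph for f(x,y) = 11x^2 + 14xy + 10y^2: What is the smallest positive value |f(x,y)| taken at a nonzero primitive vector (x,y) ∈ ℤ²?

translate: b→-8 (≡14 mod 22), so (11,14,10)→(11,-8,7)
flip: (11,-8,7)→(7,8,11)
translate: b→-6 (≡8 mod 14), so (7,8,11)→(7,-6,10)
reduced (well bottom): (7,-6,10) with a≤c, −a<b≤a
well minimum = a = 7

7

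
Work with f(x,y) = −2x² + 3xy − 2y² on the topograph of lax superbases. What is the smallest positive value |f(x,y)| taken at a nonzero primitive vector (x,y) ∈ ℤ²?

translate: b→1 (≡-3 mod 4), so (2,-3,2)→(2,1,1)
flip: (2,1,1)→(1,-1,2)
translate: b→1 (≡-1 mod 2), so (1,-1,2)→(1,1,2)
reduced (well bottom): (1,1,2) with a≤c, −a<b≤a
well minimum |f| = |-1| = 1 (negative-definite)

1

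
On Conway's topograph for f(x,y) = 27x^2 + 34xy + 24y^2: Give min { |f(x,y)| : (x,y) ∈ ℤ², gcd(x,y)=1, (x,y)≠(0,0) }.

translate: b→-20 (≡34 mod 54), so (27,34,24)→(27,-20,17)
flip: (27,-20,17)→(17,20,27)
translate: b→-14 (≡20 mod 34), so (17,20,27)→(17,-14,24)
reduced (well bottom): (17,-14,24) with a≤c, −a<b≤a
well minimum = a = 17

17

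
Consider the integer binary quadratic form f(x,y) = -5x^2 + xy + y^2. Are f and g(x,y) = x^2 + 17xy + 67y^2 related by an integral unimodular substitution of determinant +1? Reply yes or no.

D₁ = 21, D₂ = 21
river cycle of f (length 2): (1, 3, -3), (-3, 3, 1)
river cycle of g (length 2): (1, 3, -3), (-3, 3, 1)
cycles coincide ⇒ equivalent

yes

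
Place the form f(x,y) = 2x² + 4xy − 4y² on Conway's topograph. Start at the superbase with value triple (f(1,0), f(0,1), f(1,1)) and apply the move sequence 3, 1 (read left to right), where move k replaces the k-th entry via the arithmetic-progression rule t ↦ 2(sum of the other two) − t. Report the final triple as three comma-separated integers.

start (2,-4,2) = (f(1,0),f(0,1),f(1,1))
replace slot 3: 2·(2+(-4)) − 2 = -6 → (2,-4,-6)
replace slot 1: 2·((-4)+(-6)) − 2 = -22 → (-22,-4,-6)

-22,-4,-6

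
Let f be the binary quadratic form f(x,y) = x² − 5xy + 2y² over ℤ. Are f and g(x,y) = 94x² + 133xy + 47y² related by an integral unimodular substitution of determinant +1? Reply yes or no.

D₁ = 17, D₂ = 17
river cycle of f (length 6): (2, 1, -2), (-2, 3, 1), (1, 3, -2), (-2, 1, 2), (2, 3, -1), (-1, 3, 2)
river cycle of g (length 6): (1, 3, -2), (-2, 1, 2), (2, 3, -1), (-1, 3, 2), (2, 1, -2), (-2, 3, 1)
cycles coincide ⇒ equivalent

yes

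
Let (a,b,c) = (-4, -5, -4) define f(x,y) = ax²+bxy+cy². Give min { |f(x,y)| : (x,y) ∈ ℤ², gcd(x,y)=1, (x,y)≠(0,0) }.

translate: b→-3 (≡5 mod 8), so (4,5,4)→(4,-3,3)
flip: (4,-3,3)→(3,3,4)
reduced (well bottom): (3,3,4) with a≤c, −a<b≤a
well minimum |f| = |-3| = 3 (negative-definite)

3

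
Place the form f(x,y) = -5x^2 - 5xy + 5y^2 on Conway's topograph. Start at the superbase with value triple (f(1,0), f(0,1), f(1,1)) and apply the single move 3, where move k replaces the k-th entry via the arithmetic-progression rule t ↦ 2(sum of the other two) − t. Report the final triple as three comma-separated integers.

start (-5,5,-5) = (f(1,0),f(0,1),f(1,1))
replace slot 3: 2·((-5)+5) − (-5) = 5 → (-5,5,5)

-5,5,5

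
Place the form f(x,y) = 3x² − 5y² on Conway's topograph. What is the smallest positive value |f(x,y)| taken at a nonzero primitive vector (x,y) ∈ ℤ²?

descent: ρ → (-5,0,3)
descent: ρ → (3,6,-2)  [lands on river]
river: ρ → (-2,6,3)
closes: descent 2, river 2
min |a| on river = 2

2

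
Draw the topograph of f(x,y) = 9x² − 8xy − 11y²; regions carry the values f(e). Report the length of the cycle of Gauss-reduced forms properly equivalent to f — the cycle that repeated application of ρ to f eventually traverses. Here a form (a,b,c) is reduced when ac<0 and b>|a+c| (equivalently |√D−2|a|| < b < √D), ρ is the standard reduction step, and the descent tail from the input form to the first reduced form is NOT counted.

D = 460, ⌊√D⌋ = 21
descent: ρ → (-11,8,9)  [lands on river]
river: ρ → (9,10,-10)
river: ρ → (-10,10,9)
river: ρ → (9,8,-11)
river: ρ → (-11,14,6)
river: ρ → (6,10,-15)
river: ρ → (-15,20,1)
river: ρ → (1,20,-15)
river: ρ → (-15,10,6)
river: ρ → (6,14,-11)
ρ-cycle length = 10 (tail of 1 descent step not counted)

10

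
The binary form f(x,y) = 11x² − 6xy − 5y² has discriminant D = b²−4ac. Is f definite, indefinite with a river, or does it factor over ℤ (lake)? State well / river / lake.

D = b²−4ac = (-6)² − 4·11·(-5) = 256
D = 16² is a perfect square ⇒ form factors over ℤ ⇒ lakes

lake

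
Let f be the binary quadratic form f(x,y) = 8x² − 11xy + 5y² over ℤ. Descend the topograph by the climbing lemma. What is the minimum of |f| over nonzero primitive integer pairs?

translate: b→5 (≡-11 mod 16), so (8,-11,5)→(8,5,2)
flip: (8,5,2)→(2,-5,8)
translate: b→-1 (≡-5 mod 4), so (2,-5,8)→(2,-1,5)
reduced (well bottom): (2,-1,5) with a≤c, −a<b≤a
well minimum = a = 2

2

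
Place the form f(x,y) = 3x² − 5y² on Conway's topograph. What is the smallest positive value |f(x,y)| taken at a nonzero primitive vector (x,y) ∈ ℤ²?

descent: ρ → (-5,0,3)
descent: ρ → (3,6,-2)  [lands on river]
river: ρ → (-2,6,3)
closes: descent 2, river 2
min |a| on river = 2

2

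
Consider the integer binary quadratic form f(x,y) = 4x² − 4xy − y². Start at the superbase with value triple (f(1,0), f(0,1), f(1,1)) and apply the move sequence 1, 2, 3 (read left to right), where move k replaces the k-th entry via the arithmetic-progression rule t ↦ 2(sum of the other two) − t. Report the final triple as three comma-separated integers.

start (4,-1,-1) = (f(1,0),f(0,1),f(1,1))
replace slot 1: 2·((-1)+(-1)) − 4 = -8 → (-8,-1,-1)
replace slot 2: 2·((-8)+(-1)) − (-1) = -17 → (-8,-17,-1)
replace slot 3: 2·((-8)+(-17)) − (-1) = -49 → (-8,-17,-49)

-8,-17,-49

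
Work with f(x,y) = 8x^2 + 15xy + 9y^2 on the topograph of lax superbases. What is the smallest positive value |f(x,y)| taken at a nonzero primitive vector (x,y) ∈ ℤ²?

translate: b→-1 (≡15 mod 16), so (8,15,9)→(8,-1,2)
flip: (8,-1,2)→(2,1,8)
reduced (well bottom): (2,1,8) with a≤c, −a<b≤a
well minimum = a = 2

2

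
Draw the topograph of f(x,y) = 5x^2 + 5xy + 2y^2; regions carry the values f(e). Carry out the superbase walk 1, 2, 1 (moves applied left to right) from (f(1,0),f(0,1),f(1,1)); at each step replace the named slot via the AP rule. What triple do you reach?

start (5,2,12) = (f(1,0),f(0,1),f(1,1))
replace slot 1: 2·(2+12) − 5 = 23 → (23,2,12)
replace slot 2: 2·(23+12) − 2 = 68 → (23,68,12)
replace slot 1: 2·(68+12) − 23 = 137 → (137,68,12)

137,68,12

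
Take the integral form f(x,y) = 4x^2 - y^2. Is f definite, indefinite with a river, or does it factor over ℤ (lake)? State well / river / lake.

D = b²−4ac = 0² − 4·4·(-1) = 16
D = 4² is a perfect square ⇒ form factors over ℤ ⇒ lakes

lake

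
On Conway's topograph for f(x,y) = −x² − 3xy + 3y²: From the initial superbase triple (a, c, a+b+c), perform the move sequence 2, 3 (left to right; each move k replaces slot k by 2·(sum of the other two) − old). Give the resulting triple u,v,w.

start (-1,3,-1) = (f(1,0),f(0,1),f(1,1))
replace slot 2: 2·((-1)+(-1)) − 3 = -7 → (-1,-7,-1)
replace slot 3: 2·((-1)+(-7)) − (-1) = -15 → (-1,-7,-15)

-1,-7,-15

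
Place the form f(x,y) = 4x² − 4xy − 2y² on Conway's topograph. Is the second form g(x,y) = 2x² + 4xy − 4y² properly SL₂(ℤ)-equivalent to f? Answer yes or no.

D₁ = 48, D₂ = 48
river cycle of f (length 2): (-2, 4, 4), (4, 4, -2)
river cycle of g (length 2): (-4, 4, 2), (2, 4, -4)
cycles differ ⇒ inequivalent

no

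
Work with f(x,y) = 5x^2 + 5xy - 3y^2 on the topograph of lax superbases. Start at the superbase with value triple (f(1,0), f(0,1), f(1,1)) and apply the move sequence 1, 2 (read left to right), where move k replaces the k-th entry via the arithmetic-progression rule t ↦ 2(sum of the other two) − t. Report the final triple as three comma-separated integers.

start (5,-3,7) = (f(1,0),f(0,1),f(1,1))
replace slot 1: 2·((-3)+7) − 5 = 3 → (3,-3,7)
replace slot 2: 2·(3+7) − (-3) = 23 → (3,23,7)

3,23,7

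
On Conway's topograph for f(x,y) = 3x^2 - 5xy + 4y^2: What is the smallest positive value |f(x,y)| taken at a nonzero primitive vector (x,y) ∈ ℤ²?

translate: b→1 (≡-5 mod 6), so (3,-5,4)→(3,1,2)
flip: (3,1,2)→(2,-1,3)
reduced (well bottom): (2,-1,3) with a≤c, −a<b≤a
well minimum = a = 2

2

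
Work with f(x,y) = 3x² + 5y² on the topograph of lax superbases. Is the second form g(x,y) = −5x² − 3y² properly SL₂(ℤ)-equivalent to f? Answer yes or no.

D₁ = -60, D₂ = -60
f: reduced (well bottom): (3,0,5) with a≤c, −a<b≤a
g is negative-definite; reduce −g:
−g: flip: (5,0,3)→(3,0,5)
−g: reduced (well bottom): (3,0,5) with a≤c, −a<b≤a
flip sign back: reduced form of g is (-3,0,-5)
reduced forms (3, 0, 5) vs (-3, 0, -5) ⇒ inequivalent

no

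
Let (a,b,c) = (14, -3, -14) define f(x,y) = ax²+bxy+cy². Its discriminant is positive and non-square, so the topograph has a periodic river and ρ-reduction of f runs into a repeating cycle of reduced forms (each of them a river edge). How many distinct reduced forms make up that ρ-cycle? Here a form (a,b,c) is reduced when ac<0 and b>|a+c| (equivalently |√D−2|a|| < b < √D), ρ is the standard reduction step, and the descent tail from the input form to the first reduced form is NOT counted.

D = 793, ⌊√D⌋ = 28
descent: ρ → (-14,3,14)  [lands on river]
river: ρ → (14,25,-3)
river: ρ → (-3,23,22)
river: ρ → (22,21,-4)
river: ρ → (-4,27,4)
river: ρ → (4,21,-22)
river: ρ → (-22,23,3)
river: ρ → (3,25,-14)
ρ-cycle length = 8 (tail of 1 descent step not counted)

8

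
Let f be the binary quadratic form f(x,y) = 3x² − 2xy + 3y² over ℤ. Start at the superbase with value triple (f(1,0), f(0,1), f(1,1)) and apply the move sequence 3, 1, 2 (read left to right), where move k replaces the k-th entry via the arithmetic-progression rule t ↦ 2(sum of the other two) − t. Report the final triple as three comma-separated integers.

start (3,3,4) = (f(1,0),f(0,1),f(1,1))
replace slot 3: 2·(3+3) − 4 = 8 → (3,3,8)
replace slot 1: 2·(3+8) − 3 = 19 → (19,3,8)
replace slot 2: 2·(19+8) − 3 = 51 → (19,51,8)

19,51,8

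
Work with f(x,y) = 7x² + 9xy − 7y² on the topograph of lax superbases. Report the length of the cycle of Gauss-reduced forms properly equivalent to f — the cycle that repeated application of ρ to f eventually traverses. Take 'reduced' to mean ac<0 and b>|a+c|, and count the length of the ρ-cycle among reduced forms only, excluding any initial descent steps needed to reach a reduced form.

D = 277, ⌊√D⌋ = 16
river: ρ → (-7,5,9)
river: ρ → (9,13,-3)
river: ρ → (-3,11,13)
river: ρ → (13,15,-1)
river: ρ → (-1,15,13)
river: ρ → (13,11,-3)
river: ρ → (-3,13,9)
river: ρ → (9,5,-7)
river: ρ → (-7,9,7)
river: ρ → (7,5,-9)
river: ρ → (-9,13,3)
river: ρ → (3,11,-13)
river: ρ → (-13,15,1)
river: ρ → (1,15,-13)
river: ρ → (-13,11,3)
river: ρ → (3,13,-9)
river: ρ → (-9,5,7)
river: ρ → (7,9,-7)
ρ-cycle length = 18 (tail of 0 descent steps not counted)

18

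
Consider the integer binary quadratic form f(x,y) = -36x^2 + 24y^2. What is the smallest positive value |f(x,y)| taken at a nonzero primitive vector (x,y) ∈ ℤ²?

descent: ρ → (24,48,-12)  [lands on river]
river: ρ → (-12,48,24)
closes: descent 1, river 2
min |a| on river = 12

12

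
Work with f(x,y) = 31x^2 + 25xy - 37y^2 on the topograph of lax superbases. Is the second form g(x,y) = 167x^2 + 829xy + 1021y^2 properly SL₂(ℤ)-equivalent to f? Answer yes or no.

D₁ = 5213, D₂ = 5213
river cycle of f (length 14): (-37, 49, 19), (19, 65, -13), (-13, 65, 19), (19, 49, -37), (-37, 25, 31), (31, 37, -31), (-31, 25, 37), (37, 49, -19), (-19, 65, 13), (13, 65, -19), … (4 more)
river cycle of g (length 14): (31, 25, -37), (-37, 49, 19), (19, 65, -13), (-13, 65, 19), (19, 49, -37), (-37, 25, 31), (31, 37, -31), (-31, 25, 37), (37, 49, -19), (-19, 65, 13), … (4 more)
cycles coincide ⇒ equivalent

yes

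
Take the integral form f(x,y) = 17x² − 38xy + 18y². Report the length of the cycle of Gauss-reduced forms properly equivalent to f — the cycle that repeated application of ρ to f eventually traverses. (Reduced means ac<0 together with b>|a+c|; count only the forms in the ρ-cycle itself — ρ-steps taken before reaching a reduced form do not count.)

D = 220, ⌊√D⌋ = 14
descent: ρ → (18,2,-3)
descent: ρ → (-3,10,10)  [lands on river]
river: ρ → (10,10,-3)
river: ρ → (-3,14,2)
river: ρ → (2,14,-3)
ρ-cycle length = 4 (tail of 2 descent steps not counted)

4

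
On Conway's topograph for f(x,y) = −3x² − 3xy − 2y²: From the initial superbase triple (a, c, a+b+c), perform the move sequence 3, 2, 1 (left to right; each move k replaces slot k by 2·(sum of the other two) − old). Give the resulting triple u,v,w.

start (-3,-2,-8) = (f(1,0),f(0,1),f(1,1))
replace slot 3: 2·((-3)+(-2)) − (-8) = -2 → (-3,-2,-2)
replace slot 2: 2·((-3)+(-2)) − (-2) = -8 → (-3,-8,-2)
replace slot 1: 2·((-8)+(-2)) − (-3) = -17 → (-17,-8,-2)

-17,-8,-2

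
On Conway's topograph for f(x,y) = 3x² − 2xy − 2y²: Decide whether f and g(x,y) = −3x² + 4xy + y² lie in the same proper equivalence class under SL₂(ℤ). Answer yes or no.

D₁ = 28, D₂ = 28
river cycle of f (length 4): (-2, 2, 3), (3, 4, -1), (-1, 4, 3), (3, 2, -2)
river cycle of g (length 4): (1, 4, -3), (-3, 2, 2), (2, 2, -3), (-3, 4, 1)
cycles differ ⇒ inequivalent

no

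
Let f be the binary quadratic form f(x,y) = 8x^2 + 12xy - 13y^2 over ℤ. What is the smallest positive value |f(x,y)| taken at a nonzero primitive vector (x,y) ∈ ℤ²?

river: ρ → (-13,14,7)
river: ρ → (7,14,-13)
river: ρ → (-13,12,8)
river: ρ → (8,20,-5)
river: ρ → (-5,20,8)
river: ρ → (8,12,-13)
closes: descent 0, river 6
min |a| on river = 5

5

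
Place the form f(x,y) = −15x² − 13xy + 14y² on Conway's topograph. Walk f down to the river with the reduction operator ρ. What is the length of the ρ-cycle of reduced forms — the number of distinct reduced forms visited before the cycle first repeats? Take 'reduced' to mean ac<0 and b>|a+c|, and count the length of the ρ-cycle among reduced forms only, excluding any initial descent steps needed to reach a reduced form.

D = 1009, ⌊√D⌋ = 31
descent: ρ → (14,13,-15)  [lands on river]
river: ρ → (-15,17,12)
river: ρ → (12,31,-1)
river: ρ → (-1,31,12)
river: ρ → (12,17,-15)
river: ρ → (-15,13,14)
river: ρ → (14,15,-14)
river: ρ → (-14,13,15)
river: ρ → (15,17,-12)
river: ρ → (-12,31,1)
river: ρ → (1,31,-12)
river: ρ → (-12,17,15)
river: ρ → (15,13,-14)
river: ρ → (-14,15,14)
ρ-cycle length = 14 (tail of 1 descent step not counted)

14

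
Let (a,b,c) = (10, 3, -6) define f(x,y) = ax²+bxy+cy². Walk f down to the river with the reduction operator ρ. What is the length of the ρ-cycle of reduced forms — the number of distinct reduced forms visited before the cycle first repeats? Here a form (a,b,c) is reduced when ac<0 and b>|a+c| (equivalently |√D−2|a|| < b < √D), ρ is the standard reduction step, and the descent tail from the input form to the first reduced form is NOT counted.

D = 249, ⌊√D⌋ = 15
descent: ρ → (-6,9,7)  [lands on river]
river: ρ → (7,5,-8)
river: ρ → (-8,11,4)
river: ρ → (4,13,-5)
river: ρ → (-5,7,10)
river: ρ → (10,13,-2)
river: ρ → (-2,15,3)
river: ρ → (3,15,-2)
river: ρ → (-2,13,10)
river: ρ → (10,7,-5)
river: ρ → (-5,13,4)
river: ρ → (4,11,-8)
river: ρ → (-8,5,7)
river: ρ → (7,9,-6)
river: ρ → (-6,15,1)
river: ρ → (1,15,-6)
ρ-cycle length = 16 (tail of 1 descent step not counted)

16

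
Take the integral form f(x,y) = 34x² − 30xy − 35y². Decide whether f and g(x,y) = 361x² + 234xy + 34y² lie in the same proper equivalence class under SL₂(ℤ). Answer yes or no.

D₁ = 5660, D₂ = 5660
river cycle of f (length 20): (-35, 30, 34), (34, 38, -31), (-31, 24, 41), (41, 58, -14), (-14, 54, 49), (49, 44, -19), (-19, 70, 10), (10, 70, -19), (-19, 44, 49), (49, 54, -14), … (10 more)
river cycle of g (length 20): (34, 38, -31), (-31, 24, 41), (41, 58, -14), (-14, 54, 49), (49, 44, -19), (-19, 70, 10), (10, 70, -19), (-19, 44, 49), (49, 54, -14), (-14, 58, 41), … (10 more)
cycles coincide ⇒ equivalent

yes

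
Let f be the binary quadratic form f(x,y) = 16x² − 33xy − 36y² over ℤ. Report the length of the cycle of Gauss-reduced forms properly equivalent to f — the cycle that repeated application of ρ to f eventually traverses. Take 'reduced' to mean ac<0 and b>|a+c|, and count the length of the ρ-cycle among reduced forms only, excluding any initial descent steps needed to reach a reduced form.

D = 3393, ⌊√D⌋ = 58
descent: ρ → (-36,33,16)  [lands on river]
river: ρ → (16,31,-38)
river: ρ → (-38,45,9)
river: ρ → (9,45,-38)
river: ρ → (-38,31,16)
river: ρ → (16,33,-36)
river: ρ → (-36,39,13)
river: ρ → (13,39,-36)
ρ-cycle length = 8 (tail of 1 descent step not counted)

8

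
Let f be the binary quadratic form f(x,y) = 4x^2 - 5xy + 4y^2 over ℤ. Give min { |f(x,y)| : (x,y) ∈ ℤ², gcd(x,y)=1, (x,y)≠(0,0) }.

translate: b→3 (≡-5 mod 8), so (4,-5,4)→(4,3,3)
flip: (4,3,3)→(3,-3,4)
translate: b→3 (≡-3 mod 6), so (3,-3,4)→(3,3,4)
reduced (well bottom): (3,3,4) with a≤c, −a<b≤a
well minimum = a = 3

3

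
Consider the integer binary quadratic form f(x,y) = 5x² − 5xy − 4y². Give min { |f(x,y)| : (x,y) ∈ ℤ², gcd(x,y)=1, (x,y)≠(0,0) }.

descent: ρ → (-4,5,5)  [lands on river]
river: ρ → (5,5,-4)
river: ρ → (-4,3,6)
river: ρ → (6,9,-1)
river: ρ → (-1,9,6)
river: ρ → (6,3,-4)
closes: descent 1, river 6
min |a| on river = 1

1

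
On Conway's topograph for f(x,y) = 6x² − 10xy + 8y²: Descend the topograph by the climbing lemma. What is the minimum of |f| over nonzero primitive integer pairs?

translate: b→2 (≡-10 mod 12), so (6,-10,8)→(6,2,4)
flip: (6,2,4)→(4,-2,6)
reduced (well bottom): (4,-2,6) with a≤c, −a<b≤a
well minimum = a = 4

4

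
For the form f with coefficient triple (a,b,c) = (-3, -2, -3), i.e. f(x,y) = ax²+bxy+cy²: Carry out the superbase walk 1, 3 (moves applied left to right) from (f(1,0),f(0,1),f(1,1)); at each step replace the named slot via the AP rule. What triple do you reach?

start (-3,-3,-8) = (f(1,0),f(0,1),f(1,1))
replace slot 1: 2·((-3)+(-8)) − (-3) = -19 → (-19,-3,-8)
replace slot 3: 2·((-19)+(-3)) − (-8) = -36 → (-19,-3,-36)

-19,-3,-36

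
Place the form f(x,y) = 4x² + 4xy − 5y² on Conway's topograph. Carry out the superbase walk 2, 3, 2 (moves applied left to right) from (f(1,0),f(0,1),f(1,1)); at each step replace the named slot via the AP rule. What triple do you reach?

start (4,-5,3) = (f(1,0),f(0,1),f(1,1))
replace slot 2: 2·(4+3) − (-5) = 19 → (4,19,3)
replace slot 3: 2·(4+19) − 3 = 43 → (4,19,43)
replace slot 2: 2·(4+43) − 19 = 75 → (4,75,43)

4,75,43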